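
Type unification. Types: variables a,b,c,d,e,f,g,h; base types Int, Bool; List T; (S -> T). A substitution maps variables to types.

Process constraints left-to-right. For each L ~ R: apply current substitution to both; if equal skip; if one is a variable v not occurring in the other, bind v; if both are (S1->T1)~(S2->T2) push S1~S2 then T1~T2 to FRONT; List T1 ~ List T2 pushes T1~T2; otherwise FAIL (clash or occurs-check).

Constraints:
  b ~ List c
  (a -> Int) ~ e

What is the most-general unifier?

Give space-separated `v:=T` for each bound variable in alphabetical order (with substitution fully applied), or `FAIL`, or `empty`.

Answer: b:=List c e:=(a -> Int)

Derivation:
step 1: unify b ~ List c  [subst: {-} | 1 pending]
  bind b := List c
step 2: unify (a -> Int) ~ e  [subst: {b:=List c} | 0 pending]
  bind e := (a -> Int)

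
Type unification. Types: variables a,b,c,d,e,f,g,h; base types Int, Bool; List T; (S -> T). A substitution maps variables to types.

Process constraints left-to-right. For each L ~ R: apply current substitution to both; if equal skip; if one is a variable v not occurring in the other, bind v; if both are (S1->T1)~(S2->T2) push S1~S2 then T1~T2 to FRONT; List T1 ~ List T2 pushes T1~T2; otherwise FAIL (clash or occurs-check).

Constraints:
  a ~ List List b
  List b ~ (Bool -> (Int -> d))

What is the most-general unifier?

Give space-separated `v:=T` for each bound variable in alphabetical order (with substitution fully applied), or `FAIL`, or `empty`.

Answer: FAIL

Derivation:
step 1: unify a ~ List List b  [subst: {-} | 1 pending]
  bind a := List List b
step 2: unify List b ~ (Bool -> (Int -> d))  [subst: {a:=List List b} | 0 pending]
  clash: List b vs (Bool -> (Int -> d))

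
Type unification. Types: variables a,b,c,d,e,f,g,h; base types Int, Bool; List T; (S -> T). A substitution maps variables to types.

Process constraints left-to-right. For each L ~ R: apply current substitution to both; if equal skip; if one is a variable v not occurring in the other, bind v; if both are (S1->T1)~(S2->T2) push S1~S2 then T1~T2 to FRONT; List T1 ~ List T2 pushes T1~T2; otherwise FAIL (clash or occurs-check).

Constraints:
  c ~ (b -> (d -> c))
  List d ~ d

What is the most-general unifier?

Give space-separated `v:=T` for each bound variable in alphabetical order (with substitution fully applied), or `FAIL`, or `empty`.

step 1: unify c ~ (b -> (d -> c))  [subst: {-} | 1 pending]
  occurs-check fail: c in (b -> (d -> c))

Answer: FAIL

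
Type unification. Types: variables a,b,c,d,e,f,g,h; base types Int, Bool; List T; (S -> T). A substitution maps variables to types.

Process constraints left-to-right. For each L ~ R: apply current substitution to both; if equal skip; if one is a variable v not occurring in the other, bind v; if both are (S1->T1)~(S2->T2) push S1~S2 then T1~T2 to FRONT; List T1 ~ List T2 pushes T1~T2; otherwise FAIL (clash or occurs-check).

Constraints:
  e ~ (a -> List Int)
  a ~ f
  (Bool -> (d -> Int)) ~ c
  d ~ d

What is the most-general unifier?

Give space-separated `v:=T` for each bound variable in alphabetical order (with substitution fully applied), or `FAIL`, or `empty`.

step 1: unify e ~ (a -> List Int)  [subst: {-} | 3 pending]
  bind e := (a -> List Int)
step 2: unify a ~ f  [subst: {e:=(a -> List Int)} | 2 pending]
  bind a := f
step 3: unify (Bool -> (d -> Int)) ~ c  [subst: {e:=(a -> List Int), a:=f} | 1 pending]
  bind c := (Bool -> (d -> Int))
step 4: unify d ~ d  [subst: {e:=(a -> List Int), a:=f, c:=(Bool -> (d -> Int))} | 0 pending]
  -> identical, skip

Answer: a:=f c:=(Bool -> (d -> Int)) e:=(f -> List Int)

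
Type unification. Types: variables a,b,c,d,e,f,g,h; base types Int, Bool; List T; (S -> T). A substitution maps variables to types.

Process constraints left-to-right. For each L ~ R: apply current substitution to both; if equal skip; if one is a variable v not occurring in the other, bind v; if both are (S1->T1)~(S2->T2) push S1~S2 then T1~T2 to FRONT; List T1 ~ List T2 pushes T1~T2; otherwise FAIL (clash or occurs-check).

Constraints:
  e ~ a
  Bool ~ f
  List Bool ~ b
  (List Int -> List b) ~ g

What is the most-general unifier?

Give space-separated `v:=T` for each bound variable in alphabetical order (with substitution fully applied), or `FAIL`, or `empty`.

step 1: unify e ~ a  [subst: {-} | 3 pending]
  bind e := a
step 2: unify Bool ~ f  [subst: {e:=a} | 2 pending]
  bind f := Bool
step 3: unify List Bool ~ b  [subst: {e:=a, f:=Bool} | 1 pending]
  bind b := List Bool
step 4: unify (List Int -> List List Bool) ~ g  [subst: {e:=a, f:=Bool, b:=List Bool} | 0 pending]
  bind g := (List Int -> List List Bool)

Answer: b:=List Bool e:=a f:=Bool g:=(List Int -> List List Bool)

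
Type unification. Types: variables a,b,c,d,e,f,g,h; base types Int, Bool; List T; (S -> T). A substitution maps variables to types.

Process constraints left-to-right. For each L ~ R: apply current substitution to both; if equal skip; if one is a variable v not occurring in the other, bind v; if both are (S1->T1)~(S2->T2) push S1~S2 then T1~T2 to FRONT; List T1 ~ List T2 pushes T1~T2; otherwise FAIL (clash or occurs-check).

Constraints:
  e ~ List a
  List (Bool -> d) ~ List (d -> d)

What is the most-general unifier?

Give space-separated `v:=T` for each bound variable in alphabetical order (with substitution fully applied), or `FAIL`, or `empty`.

Answer: d:=Bool e:=List a

Derivation:
step 1: unify e ~ List a  [subst: {-} | 1 pending]
  bind e := List a
step 2: unify List (Bool -> d) ~ List (d -> d)  [subst: {e:=List a} | 0 pending]
  -> decompose List: push (Bool -> d)~(d -> d)
step 3: unify (Bool -> d) ~ (d -> d)  [subst: {e:=List a} | 0 pending]
  -> decompose arrow: push Bool~d, d~d
step 4: unify Bool ~ d  [subst: {e:=List a} | 1 pending]
  bind d := Bool
step 5: unify Bool ~ Bool  [subst: {e:=List a, d:=Bool} | 0 pending]
  -> identical, skip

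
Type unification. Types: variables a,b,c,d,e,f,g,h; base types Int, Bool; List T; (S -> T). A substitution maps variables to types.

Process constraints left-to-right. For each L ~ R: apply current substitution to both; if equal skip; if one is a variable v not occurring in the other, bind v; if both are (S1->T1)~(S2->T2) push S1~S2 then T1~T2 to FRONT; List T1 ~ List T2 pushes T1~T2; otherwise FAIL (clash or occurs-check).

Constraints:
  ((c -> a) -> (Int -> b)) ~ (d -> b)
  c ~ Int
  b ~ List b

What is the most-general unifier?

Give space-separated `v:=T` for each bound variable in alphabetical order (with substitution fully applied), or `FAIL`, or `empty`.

Answer: FAIL

Derivation:
step 1: unify ((c -> a) -> (Int -> b)) ~ (d -> b)  [subst: {-} | 2 pending]
  -> decompose arrow: push (c -> a)~d, (Int -> b)~b
step 2: unify (c -> a) ~ d  [subst: {-} | 3 pending]
  bind d := (c -> a)
step 3: unify (Int -> b) ~ b  [subst: {d:=(c -> a)} | 2 pending]
  occurs-check fail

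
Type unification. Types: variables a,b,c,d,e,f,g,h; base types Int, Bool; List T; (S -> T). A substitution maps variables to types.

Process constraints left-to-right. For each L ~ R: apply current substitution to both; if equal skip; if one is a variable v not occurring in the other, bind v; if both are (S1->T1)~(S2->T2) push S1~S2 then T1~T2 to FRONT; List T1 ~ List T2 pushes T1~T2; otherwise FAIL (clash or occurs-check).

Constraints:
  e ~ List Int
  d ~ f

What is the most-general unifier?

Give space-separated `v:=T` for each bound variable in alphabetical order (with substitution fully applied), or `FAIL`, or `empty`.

step 1: unify e ~ List Int  [subst: {-} | 1 pending]
  bind e := List Int
step 2: unify d ~ f  [subst: {e:=List Int} | 0 pending]
  bind d := f

Answer: d:=f e:=List Int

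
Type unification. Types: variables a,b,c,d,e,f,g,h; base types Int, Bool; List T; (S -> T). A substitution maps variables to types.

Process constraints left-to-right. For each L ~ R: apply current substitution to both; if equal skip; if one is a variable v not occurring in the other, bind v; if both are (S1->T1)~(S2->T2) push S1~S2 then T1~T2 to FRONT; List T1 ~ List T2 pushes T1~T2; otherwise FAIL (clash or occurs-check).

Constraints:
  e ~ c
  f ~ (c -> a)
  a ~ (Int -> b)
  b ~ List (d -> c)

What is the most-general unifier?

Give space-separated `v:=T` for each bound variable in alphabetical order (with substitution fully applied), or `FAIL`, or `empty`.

Answer: a:=(Int -> List (d -> c)) b:=List (d -> c) e:=c f:=(c -> (Int -> List (d -> c)))

Derivation:
step 1: unify e ~ c  [subst: {-} | 3 pending]
  bind e := c
step 2: unify f ~ (c -> a)  [subst: {e:=c} | 2 pending]
  bind f := (c -> a)
step 3: unify a ~ (Int -> b)  [subst: {e:=c, f:=(c -> a)} | 1 pending]
  bind a := (Int -> b)
step 4: unify b ~ List (d -> c)  [subst: {e:=c, f:=(c -> a), a:=(Int -> b)} | 0 pending]
  bind b := List (d -> c)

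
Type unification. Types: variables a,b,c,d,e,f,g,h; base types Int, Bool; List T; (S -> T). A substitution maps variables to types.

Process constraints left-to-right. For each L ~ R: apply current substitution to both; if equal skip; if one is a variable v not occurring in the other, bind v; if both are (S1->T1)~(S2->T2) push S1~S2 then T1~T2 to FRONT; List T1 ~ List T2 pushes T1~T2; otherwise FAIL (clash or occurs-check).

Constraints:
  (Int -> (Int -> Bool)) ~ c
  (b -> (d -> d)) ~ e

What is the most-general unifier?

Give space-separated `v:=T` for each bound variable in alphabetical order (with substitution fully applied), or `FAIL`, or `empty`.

step 1: unify (Int -> (Int -> Bool)) ~ c  [subst: {-} | 1 pending]
  bind c := (Int -> (Int -> Bool))
step 2: unify (b -> (d -> d)) ~ e  [subst: {c:=(Int -> (Int -> Bool))} | 0 pending]
  bind e := (b -> (d -> d))

Answer: c:=(Int -> (Int -> Bool)) e:=(b -> (d -> d))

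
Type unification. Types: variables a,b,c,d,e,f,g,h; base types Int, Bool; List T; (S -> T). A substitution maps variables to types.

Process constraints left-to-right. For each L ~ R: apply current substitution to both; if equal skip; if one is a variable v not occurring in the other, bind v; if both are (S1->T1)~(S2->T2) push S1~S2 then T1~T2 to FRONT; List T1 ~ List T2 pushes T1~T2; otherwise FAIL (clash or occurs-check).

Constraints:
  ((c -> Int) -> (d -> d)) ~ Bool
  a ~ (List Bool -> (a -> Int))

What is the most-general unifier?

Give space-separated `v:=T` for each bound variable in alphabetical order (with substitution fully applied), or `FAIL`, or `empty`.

Answer: FAIL

Derivation:
step 1: unify ((c -> Int) -> (d -> d)) ~ Bool  [subst: {-} | 1 pending]
  clash: ((c -> Int) -> (d -> d)) vs Bool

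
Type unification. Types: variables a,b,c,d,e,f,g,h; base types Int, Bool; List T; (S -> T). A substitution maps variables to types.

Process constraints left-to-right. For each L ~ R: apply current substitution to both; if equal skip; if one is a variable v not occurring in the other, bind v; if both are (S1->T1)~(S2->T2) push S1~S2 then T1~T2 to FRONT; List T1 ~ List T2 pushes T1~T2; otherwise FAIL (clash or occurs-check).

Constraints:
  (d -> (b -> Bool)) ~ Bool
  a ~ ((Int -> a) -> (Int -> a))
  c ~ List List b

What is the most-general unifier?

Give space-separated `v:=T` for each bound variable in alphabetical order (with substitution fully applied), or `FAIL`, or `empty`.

Answer: FAIL

Derivation:
step 1: unify (d -> (b -> Bool)) ~ Bool  [subst: {-} | 2 pending]
  clash: (d -> (b -> Bool)) vs Bool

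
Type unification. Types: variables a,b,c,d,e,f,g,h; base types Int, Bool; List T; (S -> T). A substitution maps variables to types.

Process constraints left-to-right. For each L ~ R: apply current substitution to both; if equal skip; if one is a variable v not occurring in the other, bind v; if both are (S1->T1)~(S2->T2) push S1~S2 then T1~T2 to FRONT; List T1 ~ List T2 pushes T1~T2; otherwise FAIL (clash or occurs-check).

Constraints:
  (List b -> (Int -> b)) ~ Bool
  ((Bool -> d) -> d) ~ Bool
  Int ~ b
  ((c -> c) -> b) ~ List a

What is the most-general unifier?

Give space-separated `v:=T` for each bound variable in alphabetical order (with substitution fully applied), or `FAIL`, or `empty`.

Answer: FAIL

Derivation:
step 1: unify (List b -> (Int -> b)) ~ Bool  [subst: {-} | 3 pending]
  clash: (List b -> (Int -> b)) vs Bool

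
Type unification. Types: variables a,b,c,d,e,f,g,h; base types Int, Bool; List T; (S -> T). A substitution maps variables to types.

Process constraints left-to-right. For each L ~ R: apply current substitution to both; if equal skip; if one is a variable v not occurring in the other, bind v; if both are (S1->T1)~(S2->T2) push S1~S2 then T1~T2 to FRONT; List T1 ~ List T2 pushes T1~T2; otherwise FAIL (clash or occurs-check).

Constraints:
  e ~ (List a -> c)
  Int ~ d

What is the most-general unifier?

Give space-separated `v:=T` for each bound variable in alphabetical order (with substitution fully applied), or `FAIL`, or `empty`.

Answer: d:=Int e:=(List a -> c)

Derivation:
step 1: unify e ~ (List a -> c)  [subst: {-} | 1 pending]
  bind e := (List a -> c)
step 2: unify Int ~ d  [subst: {e:=(List a -> c)} | 0 pending]
  bind d := Int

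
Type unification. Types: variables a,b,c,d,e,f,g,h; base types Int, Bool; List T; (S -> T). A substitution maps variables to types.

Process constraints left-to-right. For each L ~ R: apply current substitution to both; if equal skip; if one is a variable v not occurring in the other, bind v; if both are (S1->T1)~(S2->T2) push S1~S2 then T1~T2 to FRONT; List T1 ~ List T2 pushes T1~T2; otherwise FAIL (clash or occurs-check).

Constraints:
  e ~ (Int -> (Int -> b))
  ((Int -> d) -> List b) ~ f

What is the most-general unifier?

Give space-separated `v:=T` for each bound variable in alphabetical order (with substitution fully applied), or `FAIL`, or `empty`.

Answer: e:=(Int -> (Int -> b)) f:=((Int -> d) -> List b)

Derivation:
step 1: unify e ~ (Int -> (Int -> b))  [subst: {-} | 1 pending]
  bind e := (Int -> (Int -> b))
step 2: unify ((Int -> d) -> List b) ~ f  [subst: {e:=(Int -> (Int -> b))} | 0 pending]
  bind f := ((Int -> d) -> List b)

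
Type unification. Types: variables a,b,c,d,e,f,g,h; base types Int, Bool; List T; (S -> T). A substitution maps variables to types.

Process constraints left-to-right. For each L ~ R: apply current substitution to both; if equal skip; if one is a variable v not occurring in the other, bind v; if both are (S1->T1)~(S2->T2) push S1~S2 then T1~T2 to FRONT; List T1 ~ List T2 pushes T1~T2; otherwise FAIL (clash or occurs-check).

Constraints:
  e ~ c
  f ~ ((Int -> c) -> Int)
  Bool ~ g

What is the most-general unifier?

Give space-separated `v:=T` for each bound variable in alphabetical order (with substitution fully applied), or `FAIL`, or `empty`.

Answer: e:=c f:=((Int -> c) -> Int) g:=Bool

Derivation:
step 1: unify e ~ c  [subst: {-} | 2 pending]
  bind e := c
step 2: unify f ~ ((Int -> c) -> Int)  [subst: {e:=c} | 1 pending]
  bind f := ((Int -> c) -> Int)
step 3: unify Bool ~ g  [subst: {e:=c, f:=((Int -> c) -> Int)} | 0 pending]
  bind g := Bool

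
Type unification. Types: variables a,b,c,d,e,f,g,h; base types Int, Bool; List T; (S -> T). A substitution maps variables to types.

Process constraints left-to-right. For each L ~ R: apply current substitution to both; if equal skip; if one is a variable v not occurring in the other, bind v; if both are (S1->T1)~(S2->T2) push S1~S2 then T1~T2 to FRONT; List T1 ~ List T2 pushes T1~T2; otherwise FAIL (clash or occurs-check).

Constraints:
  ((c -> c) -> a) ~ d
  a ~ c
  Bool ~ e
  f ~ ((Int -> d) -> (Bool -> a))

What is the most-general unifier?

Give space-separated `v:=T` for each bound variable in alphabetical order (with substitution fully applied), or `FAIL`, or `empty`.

Answer: a:=c d:=((c -> c) -> c) e:=Bool f:=((Int -> ((c -> c) -> c)) -> (Bool -> c))

Derivation:
step 1: unify ((c -> c) -> a) ~ d  [subst: {-} | 3 pending]
  bind d := ((c -> c) -> a)
step 2: unify a ~ c  [subst: {d:=((c -> c) -> a)} | 2 pending]
  bind a := c
step 3: unify Bool ~ e  [subst: {d:=((c -> c) -> a), a:=c} | 1 pending]
  bind e := Bool
step 4: unify f ~ ((Int -> ((c -> c) -> c)) -> (Bool -> c))  [subst: {d:=((c -> c) -> a), a:=c, e:=Bool} | 0 pending]
  bind f := ((Int -> ((c -> c) -> c)) -> (Bool -> c))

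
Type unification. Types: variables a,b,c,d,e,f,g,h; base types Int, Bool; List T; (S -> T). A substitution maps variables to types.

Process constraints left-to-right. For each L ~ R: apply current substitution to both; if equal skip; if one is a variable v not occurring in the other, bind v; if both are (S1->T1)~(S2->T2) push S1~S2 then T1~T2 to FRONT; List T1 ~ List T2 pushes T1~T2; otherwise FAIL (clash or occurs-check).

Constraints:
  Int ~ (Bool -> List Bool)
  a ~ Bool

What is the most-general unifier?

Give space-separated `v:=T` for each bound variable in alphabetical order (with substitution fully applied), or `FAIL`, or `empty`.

step 1: unify Int ~ (Bool -> List Bool)  [subst: {-} | 1 pending]
  clash: Int vs (Bool -> List Bool)

Answer: FAIL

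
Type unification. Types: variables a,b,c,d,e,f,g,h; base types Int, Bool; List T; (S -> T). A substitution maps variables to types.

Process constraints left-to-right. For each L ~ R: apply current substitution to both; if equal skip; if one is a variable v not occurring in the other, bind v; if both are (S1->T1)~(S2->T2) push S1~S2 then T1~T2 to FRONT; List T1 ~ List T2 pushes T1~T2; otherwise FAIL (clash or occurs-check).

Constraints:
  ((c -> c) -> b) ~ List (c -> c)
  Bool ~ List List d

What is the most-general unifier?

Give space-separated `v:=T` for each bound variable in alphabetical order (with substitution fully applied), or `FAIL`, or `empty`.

step 1: unify ((c -> c) -> b) ~ List (c -> c)  [subst: {-} | 1 pending]
  clash: ((c -> c) -> b) vs List (c -> c)

Answer: FAIL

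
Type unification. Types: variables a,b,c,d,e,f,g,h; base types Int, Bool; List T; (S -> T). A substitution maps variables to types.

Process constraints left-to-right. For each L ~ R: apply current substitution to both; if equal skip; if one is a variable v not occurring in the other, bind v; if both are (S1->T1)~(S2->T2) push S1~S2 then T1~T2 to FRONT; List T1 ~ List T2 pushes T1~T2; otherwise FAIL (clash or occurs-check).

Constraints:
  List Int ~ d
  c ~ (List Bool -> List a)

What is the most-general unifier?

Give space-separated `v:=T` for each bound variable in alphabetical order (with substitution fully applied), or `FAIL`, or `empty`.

step 1: unify List Int ~ d  [subst: {-} | 1 pending]
  bind d := List Int
step 2: unify c ~ (List Bool -> List a)  [subst: {d:=List Int} | 0 pending]
  bind c := (List Bool -> List a)

Answer: c:=(List Bool -> List a) d:=List Int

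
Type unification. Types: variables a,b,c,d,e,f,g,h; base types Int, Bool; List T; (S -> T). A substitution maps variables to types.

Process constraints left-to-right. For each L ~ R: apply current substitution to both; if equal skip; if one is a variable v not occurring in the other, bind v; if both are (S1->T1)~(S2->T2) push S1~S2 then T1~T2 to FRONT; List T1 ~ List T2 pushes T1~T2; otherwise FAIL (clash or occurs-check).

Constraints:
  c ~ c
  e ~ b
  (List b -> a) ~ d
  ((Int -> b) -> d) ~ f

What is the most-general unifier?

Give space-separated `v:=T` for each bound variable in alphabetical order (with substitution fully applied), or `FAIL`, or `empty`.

step 1: unify c ~ c  [subst: {-} | 3 pending]
  -> identical, skip
step 2: unify e ~ b  [subst: {-} | 2 pending]
  bind e := b
step 3: unify (List b -> a) ~ d  [subst: {e:=b} | 1 pending]
  bind d := (List b -> a)
step 4: unify ((Int -> b) -> (List b -> a)) ~ f  [subst: {e:=b, d:=(List b -> a)} | 0 pending]
  bind f := ((Int -> b) -> (List b -> a))

Answer: d:=(List b -> a) e:=b f:=((Int -> b) -> (List b -> a))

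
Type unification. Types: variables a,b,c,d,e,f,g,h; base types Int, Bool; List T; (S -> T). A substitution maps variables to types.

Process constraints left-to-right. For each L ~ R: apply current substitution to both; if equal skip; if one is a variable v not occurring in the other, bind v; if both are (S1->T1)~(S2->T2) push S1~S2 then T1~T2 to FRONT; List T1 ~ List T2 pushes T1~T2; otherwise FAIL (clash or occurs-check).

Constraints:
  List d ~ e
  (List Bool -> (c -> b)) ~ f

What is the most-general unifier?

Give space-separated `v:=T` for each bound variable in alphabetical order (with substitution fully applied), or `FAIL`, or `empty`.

Answer: e:=List d f:=(List Bool -> (c -> b))

Derivation:
step 1: unify List d ~ e  [subst: {-} | 1 pending]
  bind e := List d
step 2: unify (List Bool -> (c -> b)) ~ f  [subst: {e:=List d} | 0 pending]
  bind f := (List Bool -> (c -> b))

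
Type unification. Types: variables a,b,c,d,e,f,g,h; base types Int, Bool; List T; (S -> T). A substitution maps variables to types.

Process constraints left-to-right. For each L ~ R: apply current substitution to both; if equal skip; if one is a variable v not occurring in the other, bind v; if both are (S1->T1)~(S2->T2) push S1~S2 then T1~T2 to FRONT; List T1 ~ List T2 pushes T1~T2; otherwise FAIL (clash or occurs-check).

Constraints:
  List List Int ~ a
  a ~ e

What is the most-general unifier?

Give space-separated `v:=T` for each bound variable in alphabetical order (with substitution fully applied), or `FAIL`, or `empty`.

Answer: a:=List List Int e:=List List Int

Derivation:
step 1: unify List List Int ~ a  [subst: {-} | 1 pending]
  bind a := List List Int
step 2: unify List List Int ~ e  [subst: {a:=List List Int} | 0 pending]
  bind e := List List Int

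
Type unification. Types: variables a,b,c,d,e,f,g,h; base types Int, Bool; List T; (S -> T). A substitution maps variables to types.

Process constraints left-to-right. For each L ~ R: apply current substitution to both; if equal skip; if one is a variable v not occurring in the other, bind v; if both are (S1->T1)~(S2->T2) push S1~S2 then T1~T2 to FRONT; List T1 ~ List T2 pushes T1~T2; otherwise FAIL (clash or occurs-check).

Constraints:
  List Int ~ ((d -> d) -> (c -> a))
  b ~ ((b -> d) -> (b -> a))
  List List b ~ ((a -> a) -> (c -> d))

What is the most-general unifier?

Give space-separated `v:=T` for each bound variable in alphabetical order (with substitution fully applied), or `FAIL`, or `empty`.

step 1: unify List Int ~ ((d -> d) -> (c -> a))  [subst: {-} | 2 pending]
  clash: List Int vs ((d -> d) -> (c -> a))

Answer: FAIL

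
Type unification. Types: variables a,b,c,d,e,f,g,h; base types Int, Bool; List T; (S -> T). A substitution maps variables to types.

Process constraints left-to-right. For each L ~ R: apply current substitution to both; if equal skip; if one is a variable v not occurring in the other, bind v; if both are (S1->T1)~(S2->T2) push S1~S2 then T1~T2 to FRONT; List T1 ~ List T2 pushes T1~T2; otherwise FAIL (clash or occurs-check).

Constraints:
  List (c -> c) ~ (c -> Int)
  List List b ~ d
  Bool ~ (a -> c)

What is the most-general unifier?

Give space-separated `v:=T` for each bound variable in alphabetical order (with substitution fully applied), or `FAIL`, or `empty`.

step 1: unify List (c -> c) ~ (c -> Int)  [subst: {-} | 2 pending]
  clash: List (c -> c) vs (c -> Int)

Answer: FAIL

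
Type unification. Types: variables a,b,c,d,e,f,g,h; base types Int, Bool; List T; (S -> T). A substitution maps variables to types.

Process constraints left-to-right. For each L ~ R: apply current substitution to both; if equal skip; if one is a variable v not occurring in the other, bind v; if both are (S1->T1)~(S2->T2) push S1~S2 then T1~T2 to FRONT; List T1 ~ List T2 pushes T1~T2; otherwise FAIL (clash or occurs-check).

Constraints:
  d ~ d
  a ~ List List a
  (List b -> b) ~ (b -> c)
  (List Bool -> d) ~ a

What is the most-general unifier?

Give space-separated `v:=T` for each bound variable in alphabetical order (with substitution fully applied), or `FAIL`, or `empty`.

step 1: unify d ~ d  [subst: {-} | 3 pending]
  -> identical, skip
step 2: unify a ~ List List a  [subst: {-} | 2 pending]
  occurs-check fail: a in List List a

Answer: FAIL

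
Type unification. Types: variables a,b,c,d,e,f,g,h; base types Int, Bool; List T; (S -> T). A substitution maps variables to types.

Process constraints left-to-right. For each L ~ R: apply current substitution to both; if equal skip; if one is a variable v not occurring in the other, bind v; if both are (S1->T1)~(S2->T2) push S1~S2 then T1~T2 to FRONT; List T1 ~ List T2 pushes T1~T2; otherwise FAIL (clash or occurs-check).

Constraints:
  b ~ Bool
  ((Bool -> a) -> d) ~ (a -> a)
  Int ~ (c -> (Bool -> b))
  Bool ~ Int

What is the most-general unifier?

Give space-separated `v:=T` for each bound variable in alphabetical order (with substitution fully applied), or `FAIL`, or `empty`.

step 1: unify b ~ Bool  [subst: {-} | 3 pending]
  bind b := Bool
step 2: unify ((Bool -> a) -> d) ~ (a -> a)  [subst: {b:=Bool} | 2 pending]
  -> decompose arrow: push (Bool -> a)~a, d~a
step 3: unify (Bool -> a) ~ a  [subst: {b:=Bool} | 3 pending]
  occurs-check fail

Answer: FAIL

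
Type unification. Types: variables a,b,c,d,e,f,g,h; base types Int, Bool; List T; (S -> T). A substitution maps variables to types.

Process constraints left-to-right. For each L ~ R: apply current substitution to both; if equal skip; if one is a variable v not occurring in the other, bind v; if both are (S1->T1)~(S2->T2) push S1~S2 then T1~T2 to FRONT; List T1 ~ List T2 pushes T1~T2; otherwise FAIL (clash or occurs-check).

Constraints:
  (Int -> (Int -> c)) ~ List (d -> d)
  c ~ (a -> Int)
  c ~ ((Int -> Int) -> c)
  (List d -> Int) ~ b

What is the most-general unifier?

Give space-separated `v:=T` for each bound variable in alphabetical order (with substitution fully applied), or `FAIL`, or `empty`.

Answer: FAIL

Derivation:
step 1: unify (Int -> (Int -> c)) ~ List (d -> d)  [subst: {-} | 3 pending]
  clash: (Int -> (Int -> c)) vs List (d -> d)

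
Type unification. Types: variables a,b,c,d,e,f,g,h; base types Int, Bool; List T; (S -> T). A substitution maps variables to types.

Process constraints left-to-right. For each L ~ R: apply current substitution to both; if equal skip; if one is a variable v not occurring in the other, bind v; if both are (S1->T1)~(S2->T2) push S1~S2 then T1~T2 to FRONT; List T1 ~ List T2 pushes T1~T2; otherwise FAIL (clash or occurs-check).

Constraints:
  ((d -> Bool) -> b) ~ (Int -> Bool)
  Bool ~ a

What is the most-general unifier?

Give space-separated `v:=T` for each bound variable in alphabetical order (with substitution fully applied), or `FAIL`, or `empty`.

step 1: unify ((d -> Bool) -> b) ~ (Int -> Bool)  [subst: {-} | 1 pending]
  -> decompose arrow: push (d -> Bool)~Int, b~Bool
step 2: unify (d -> Bool) ~ Int  [subst: {-} | 2 pending]
  clash: (d -> Bool) vs Int

Answer: FAIL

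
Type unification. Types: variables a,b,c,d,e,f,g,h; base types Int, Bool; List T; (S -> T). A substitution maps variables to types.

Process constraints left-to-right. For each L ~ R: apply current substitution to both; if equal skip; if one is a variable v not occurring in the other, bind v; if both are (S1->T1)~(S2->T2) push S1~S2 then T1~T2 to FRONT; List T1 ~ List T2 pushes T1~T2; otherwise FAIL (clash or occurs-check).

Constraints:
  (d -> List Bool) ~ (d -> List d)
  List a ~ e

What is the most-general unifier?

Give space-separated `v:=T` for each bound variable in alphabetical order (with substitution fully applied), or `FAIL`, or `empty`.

step 1: unify (d -> List Bool) ~ (d -> List d)  [subst: {-} | 1 pending]
  -> decompose arrow: push d~d, List Bool~List d
step 2: unify d ~ d  [subst: {-} | 2 pending]
  -> identical, skip
step 3: unify List Bool ~ List d  [subst: {-} | 1 pending]
  -> decompose List: push Bool~d
step 4: unify Bool ~ d  [subst: {-} | 1 pending]
  bind d := Bool
step 5: unify List a ~ e  [subst: {d:=Bool} | 0 pending]
  bind e := List a

Answer: d:=Bool e:=List a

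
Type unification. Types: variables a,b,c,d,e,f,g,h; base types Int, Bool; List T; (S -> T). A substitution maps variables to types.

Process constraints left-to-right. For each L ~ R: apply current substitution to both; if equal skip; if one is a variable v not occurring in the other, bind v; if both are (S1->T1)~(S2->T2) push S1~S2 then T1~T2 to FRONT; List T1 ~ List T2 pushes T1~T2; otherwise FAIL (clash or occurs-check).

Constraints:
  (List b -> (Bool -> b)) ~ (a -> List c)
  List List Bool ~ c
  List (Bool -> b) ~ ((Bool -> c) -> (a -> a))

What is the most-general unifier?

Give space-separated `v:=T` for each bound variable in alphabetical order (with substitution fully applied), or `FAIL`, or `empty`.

step 1: unify (List b -> (Bool -> b)) ~ (a -> List c)  [subst: {-} | 2 pending]
  -> decompose arrow: push List b~a, (Bool -> b)~List c
step 2: unify List b ~ a  [subst: {-} | 3 pending]
  bind a := List b
step 3: unify (Bool -> b) ~ List c  [subst: {a:=List b} | 2 pending]
  clash: (Bool -> b) vs List c

Answer: FAIL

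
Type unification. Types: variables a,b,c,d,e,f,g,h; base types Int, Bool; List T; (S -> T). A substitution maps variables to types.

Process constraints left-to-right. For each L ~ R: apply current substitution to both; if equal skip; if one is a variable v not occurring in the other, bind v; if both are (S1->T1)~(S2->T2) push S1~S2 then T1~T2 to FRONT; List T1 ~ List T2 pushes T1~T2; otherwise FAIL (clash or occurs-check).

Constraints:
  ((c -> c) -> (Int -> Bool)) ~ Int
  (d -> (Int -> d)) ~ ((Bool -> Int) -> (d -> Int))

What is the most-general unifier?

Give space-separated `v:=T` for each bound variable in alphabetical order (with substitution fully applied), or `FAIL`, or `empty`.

Answer: FAIL

Derivation:
step 1: unify ((c -> c) -> (Int -> Bool)) ~ Int  [subst: {-} | 1 pending]
  clash: ((c -> c) -> (Int -> Bool)) vs Int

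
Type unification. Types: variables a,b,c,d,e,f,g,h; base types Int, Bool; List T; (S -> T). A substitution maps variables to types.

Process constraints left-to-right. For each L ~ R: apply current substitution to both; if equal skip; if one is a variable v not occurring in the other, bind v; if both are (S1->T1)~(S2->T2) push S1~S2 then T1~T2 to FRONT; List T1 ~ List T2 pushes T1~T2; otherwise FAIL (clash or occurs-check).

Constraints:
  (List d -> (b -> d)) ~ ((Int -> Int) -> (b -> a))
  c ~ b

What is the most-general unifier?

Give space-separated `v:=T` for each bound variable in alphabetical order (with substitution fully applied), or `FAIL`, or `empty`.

Answer: FAIL

Derivation:
step 1: unify (List d -> (b -> d)) ~ ((Int -> Int) -> (b -> a))  [subst: {-} | 1 pending]
  -> decompose arrow: push List d~(Int -> Int), (b -> d)~(b -> a)
step 2: unify List d ~ (Int -> Int)  [subst: {-} | 2 pending]
  clash: List d vs (Int -> Int)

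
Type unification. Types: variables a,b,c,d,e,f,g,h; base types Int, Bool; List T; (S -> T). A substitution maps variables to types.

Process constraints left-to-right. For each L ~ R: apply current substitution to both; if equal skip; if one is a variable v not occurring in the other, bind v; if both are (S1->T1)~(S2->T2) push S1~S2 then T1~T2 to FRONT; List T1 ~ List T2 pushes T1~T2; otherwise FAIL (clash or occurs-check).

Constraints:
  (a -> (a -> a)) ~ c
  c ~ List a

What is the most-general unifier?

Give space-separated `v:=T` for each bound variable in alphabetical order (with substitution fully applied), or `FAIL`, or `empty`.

step 1: unify (a -> (a -> a)) ~ c  [subst: {-} | 1 pending]
  bind c := (a -> (a -> a))
step 2: unify (a -> (a -> a)) ~ List a  [subst: {c:=(a -> (a -> a))} | 0 pending]
  clash: (a -> (a -> a)) vs List a

Answer: FAIL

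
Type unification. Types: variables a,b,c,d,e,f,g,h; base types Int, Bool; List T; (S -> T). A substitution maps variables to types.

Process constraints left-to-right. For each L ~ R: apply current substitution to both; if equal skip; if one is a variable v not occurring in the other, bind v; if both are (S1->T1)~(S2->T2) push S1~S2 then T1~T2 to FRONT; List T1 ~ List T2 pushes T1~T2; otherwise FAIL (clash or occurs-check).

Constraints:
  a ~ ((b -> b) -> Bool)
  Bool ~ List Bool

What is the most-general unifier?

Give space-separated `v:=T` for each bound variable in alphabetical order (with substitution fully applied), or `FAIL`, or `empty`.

step 1: unify a ~ ((b -> b) -> Bool)  [subst: {-} | 1 pending]
  bind a := ((b -> b) -> Bool)
step 2: unify Bool ~ List Bool  [subst: {a:=((b -> b) -> Bool)} | 0 pending]
  clash: Bool vs List Bool

Answer: FAIL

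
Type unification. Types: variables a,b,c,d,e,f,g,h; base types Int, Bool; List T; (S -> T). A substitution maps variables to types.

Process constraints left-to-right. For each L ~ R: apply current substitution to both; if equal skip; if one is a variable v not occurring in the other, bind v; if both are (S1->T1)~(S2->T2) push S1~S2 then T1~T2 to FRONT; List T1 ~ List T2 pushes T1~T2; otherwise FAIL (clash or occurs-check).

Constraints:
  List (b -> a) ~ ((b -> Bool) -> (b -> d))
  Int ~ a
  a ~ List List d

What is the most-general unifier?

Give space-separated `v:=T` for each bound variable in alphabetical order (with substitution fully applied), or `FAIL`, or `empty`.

Answer: FAIL

Derivation:
step 1: unify List (b -> a) ~ ((b -> Bool) -> (b -> d))  [subst: {-} | 2 pending]
  clash: List (b -> a) vs ((b -> Bool) -> (b -> d))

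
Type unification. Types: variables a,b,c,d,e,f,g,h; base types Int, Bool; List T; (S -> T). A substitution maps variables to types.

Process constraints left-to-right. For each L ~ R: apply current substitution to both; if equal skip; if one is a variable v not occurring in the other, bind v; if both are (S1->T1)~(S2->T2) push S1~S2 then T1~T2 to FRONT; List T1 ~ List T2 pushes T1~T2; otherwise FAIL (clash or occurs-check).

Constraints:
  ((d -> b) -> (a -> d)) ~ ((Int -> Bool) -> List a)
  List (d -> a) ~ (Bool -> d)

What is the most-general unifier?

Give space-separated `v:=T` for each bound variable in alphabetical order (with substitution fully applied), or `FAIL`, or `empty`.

Answer: FAIL

Derivation:
step 1: unify ((d -> b) -> (a -> d)) ~ ((Int -> Bool) -> List a)  [subst: {-} | 1 pending]
  -> decompose arrow: push (d -> b)~(Int -> Bool), (a -> d)~List a
step 2: unify (d -> b) ~ (Int -> Bool)  [subst: {-} | 2 pending]
  -> decompose arrow: push d~Int, b~Bool
step 3: unify d ~ Int  [subst: {-} | 3 pending]
  bind d := Int
step 4: unify b ~ Bool  [subst: {d:=Int} | 2 pending]
  bind b := Bool
step 5: unify (a -> Int) ~ List a  [subst: {d:=Int, b:=Bool} | 1 pending]
  clash: (a -> Int) vs List a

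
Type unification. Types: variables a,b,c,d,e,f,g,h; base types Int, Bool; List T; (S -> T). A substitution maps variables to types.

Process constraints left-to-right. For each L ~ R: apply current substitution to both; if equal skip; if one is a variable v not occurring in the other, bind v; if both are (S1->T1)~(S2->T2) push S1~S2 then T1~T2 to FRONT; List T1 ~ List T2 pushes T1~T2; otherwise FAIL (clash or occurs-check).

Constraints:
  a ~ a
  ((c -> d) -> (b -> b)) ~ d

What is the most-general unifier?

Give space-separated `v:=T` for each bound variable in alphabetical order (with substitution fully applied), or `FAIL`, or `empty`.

step 1: unify a ~ a  [subst: {-} | 1 pending]
  -> identical, skip
step 2: unify ((c -> d) -> (b -> b)) ~ d  [subst: {-} | 0 pending]
  occurs-check fail

Answer: FAIL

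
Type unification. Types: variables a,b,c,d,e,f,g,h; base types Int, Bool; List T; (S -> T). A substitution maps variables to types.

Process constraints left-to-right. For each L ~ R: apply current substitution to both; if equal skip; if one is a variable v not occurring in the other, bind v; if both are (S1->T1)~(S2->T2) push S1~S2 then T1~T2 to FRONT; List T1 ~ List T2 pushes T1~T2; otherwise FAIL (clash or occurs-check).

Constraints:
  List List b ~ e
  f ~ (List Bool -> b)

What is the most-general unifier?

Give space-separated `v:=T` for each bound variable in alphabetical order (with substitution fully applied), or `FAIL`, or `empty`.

step 1: unify List List b ~ e  [subst: {-} | 1 pending]
  bind e := List List b
step 2: unify f ~ (List Bool -> b)  [subst: {e:=List List b} | 0 pending]
  bind f := (List Bool -> b)

Answer: e:=List List b f:=(List Bool -> b)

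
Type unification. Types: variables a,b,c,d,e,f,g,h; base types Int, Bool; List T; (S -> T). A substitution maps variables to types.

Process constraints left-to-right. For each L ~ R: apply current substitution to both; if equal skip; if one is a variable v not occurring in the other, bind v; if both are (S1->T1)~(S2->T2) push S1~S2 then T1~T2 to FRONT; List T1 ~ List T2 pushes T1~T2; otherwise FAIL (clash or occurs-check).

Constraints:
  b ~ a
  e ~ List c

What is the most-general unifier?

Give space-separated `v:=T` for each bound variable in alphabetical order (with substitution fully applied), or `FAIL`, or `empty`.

step 1: unify b ~ a  [subst: {-} | 1 pending]
  bind b := a
step 2: unify e ~ List c  [subst: {b:=a} | 0 pending]
  bind e := List c

Answer: b:=a e:=List c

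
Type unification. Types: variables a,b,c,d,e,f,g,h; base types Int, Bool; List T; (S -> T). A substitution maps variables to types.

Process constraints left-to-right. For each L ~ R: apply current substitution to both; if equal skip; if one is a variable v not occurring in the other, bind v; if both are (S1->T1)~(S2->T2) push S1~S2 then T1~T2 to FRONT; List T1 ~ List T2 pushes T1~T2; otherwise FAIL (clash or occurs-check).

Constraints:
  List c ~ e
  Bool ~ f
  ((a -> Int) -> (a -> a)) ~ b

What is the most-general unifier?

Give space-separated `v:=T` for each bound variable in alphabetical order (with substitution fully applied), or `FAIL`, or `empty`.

step 1: unify List c ~ e  [subst: {-} | 2 pending]
  bind e := List c
step 2: unify Bool ~ f  [subst: {e:=List c} | 1 pending]
  bind f := Bool
step 3: unify ((a -> Int) -> (a -> a)) ~ b  [subst: {e:=List c, f:=Bool} | 0 pending]
  bind b := ((a -> Int) -> (a -> a))

Answer: b:=((a -> Int) -> (a -> a)) e:=List c f:=Bool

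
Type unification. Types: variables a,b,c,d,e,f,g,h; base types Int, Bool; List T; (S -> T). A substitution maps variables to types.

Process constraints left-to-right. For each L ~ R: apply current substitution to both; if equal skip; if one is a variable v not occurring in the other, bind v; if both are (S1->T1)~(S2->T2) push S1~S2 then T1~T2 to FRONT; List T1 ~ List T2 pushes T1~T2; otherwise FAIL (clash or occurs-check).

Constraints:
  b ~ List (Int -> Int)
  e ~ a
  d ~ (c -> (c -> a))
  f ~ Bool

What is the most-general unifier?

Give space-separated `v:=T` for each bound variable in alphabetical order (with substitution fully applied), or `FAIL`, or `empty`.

Answer: b:=List (Int -> Int) d:=(c -> (c -> a)) e:=a f:=Bool

Derivation:
step 1: unify b ~ List (Int -> Int)  [subst: {-} | 3 pending]
  bind b := List (Int -> Int)
step 2: unify e ~ a  [subst: {b:=List (Int -> Int)} | 2 pending]
  bind e := a
step 3: unify d ~ (c -> (c -> a))  [subst: {b:=List (Int -> Int), e:=a} | 1 pending]
  bind d := (c -> (c -> a))
step 4: unify f ~ Bool  [subst: {b:=List (Int -> Int), e:=a, d:=(c -> (c -> a))} | 0 pending]
  bind f := Bool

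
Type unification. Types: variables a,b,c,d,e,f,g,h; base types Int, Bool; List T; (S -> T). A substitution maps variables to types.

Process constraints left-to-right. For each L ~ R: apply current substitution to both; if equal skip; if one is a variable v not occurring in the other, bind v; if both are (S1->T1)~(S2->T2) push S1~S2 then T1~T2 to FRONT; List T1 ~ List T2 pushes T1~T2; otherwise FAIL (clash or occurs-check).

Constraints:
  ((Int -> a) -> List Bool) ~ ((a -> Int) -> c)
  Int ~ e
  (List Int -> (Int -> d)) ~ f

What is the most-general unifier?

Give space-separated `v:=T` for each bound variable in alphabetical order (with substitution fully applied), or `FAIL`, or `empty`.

step 1: unify ((Int -> a) -> List Bool) ~ ((a -> Int) -> c)  [subst: {-} | 2 pending]
  -> decompose arrow: push (Int -> a)~(a -> Int), List Bool~c
step 2: unify (Int -> a) ~ (a -> Int)  [subst: {-} | 3 pending]
  -> decompose arrow: push Int~a, a~Int
step 3: unify Int ~ a  [subst: {-} | 4 pending]
  bind a := Int
step 4: unify Int ~ Int  [subst: {a:=Int} | 3 pending]
  -> identical, skip
step 5: unify List Bool ~ c  [subst: {a:=Int} | 2 pending]
  bind c := List Bool
step 6: unify Int ~ e  [subst: {a:=Int, c:=List Bool} | 1 pending]
  bind e := Int
step 7: unify (List Int -> (Int -> d)) ~ f  [subst: {a:=Int, c:=List Bool, e:=Int} | 0 pending]
  bind f := (List Int -> (Int -> d))

Answer: a:=Int c:=List Bool e:=Int f:=(List Int -> (Int -> d))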